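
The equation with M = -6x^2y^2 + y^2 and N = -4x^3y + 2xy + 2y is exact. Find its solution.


Check exactness: ∂M/∂y = -12x^2y + 2y and ∂N/∂x = -12x^2y + 2y; equal, so the equation is exact.
Integrate M with respect to x (treating y as constant): ∫M dx = -2x^3y^2 + xy^2 + h(y).
Differentiate w.r.t. y and set equal to N: the x-dependent terms already match, leaving h'(y) = 2y. Integrate: h(y) = y^2.
So F(x,y) = -2x^3y^2 + xy^2 + y^2.
General solution: -2x^3y^2 + xy^2 + y^2 = C.


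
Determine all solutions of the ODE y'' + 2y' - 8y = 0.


Characteristic equation: r² + 2r - 8 = 0.
Factor: (r + 4)(r - 2) = 0 ⇒ r = -4, 2 (distinct real).
General solution: y = C₁e^(-4x) + C₂e^(2x).


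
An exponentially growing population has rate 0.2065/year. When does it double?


Exponential growth: P(t) = P₀ e^(0.2065t). Set P(t)/P₀ = 2: e^(0.2065t) = 2.
Solve: t = ln(2)/0.2065 ≈ 3.36 years.


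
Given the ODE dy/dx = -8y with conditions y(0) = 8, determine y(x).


General solution of y' = -8y is y = Ce^(-8x).
Apply y(0) = 8: C = 8.
Particular solution: y = 8e^(-8x).


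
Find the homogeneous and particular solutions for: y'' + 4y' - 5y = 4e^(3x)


Characteristic roots of r² + 4r - 5 = 0 are -5, 1.
y_h = C₁e^(-5x) + C₂e^(x).
Forcing exponent 3 is not a characteristic root; try y_p = Ae^(3x).
Substitute: A·(9 + (4)·3 + (-5)) = A·16 = 4, so A = 1/4.
General solution: y = C₁e^(-5x) + C₂e^(x) + (1/4)e^(3x).


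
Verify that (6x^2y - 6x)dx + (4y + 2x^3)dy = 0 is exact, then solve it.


Check exactness: ∂M/∂y = 6x^2 and ∂N/∂x = 6x^2; equal, so the equation is exact.
Integrate M with respect to x (treating y as constant): ∫M dx = 2x^3y - 3x^2 + h(y).
Differentiate w.r.t. y and set equal to N: the x-dependent terms already match, leaving h'(y) = 4y. Integrate: h(y) = 2y^2.
So F(x,y) = 2y^2 + 2x^3y - 3x^2.
General solution: 2y^2 + 2x^3y - 3x^2 = C.


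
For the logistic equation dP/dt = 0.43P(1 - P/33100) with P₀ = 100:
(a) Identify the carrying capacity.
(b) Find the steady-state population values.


Logistic ODE dP/dt = 0.43P(1 - P/33100) has equilibria where dP/dt = 0, i.e. P = 0 or P = 33100.
The coefficient (1 - P/K) = 0 when P = K, identifying K = 33100 as the carrying capacity.
(a) K = 33100; (b) equilibria P = 0 and P = 33100.


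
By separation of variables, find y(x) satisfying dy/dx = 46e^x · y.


Separate variables: dy/y = 46e^x dx.
Integrate: ln|y| = 46e^x + C₀.
Exponentiate: y = Ce^(46e^x).


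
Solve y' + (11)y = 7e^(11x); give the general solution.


P(x) = 11 ⇒ μ = e^(11x).
(μ y)' = 7e^(22x) ⇒ μ y = (7/22)e^(22x) + C.
Divide by μ: y = (7/22)e^(11x) + Ce^(-11x).


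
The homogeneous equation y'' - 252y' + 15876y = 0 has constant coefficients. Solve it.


Characteristic equation: r² - 252r + 15876 = 0, i.e. (r - 126)² = 0.
Repeated root r = 126; include an x factor for the second linearly independent solution.
General solution: y = (C₁ + C₂x)e^(126x).


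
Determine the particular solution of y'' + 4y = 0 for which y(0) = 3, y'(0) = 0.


Characteristic roots of r² + 4 = 0 are ±2i, so y = C₁cos(2x) + C₂sin(2x).
Apply y(0) = 3: C₁ = 3. Differentiate and apply y'(0) = 0: 2·C₂ = 0, so C₂ = 0.
Particular solution: y = 3cos(2x).


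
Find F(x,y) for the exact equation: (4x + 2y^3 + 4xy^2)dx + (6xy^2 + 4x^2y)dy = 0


Check exactness: ∂M/∂y = 6y^2 + 8xy and ∂N/∂x = 6y^2 + 8xy; equal, so the equation is exact.
Integrate M with respect to x (treating y as constant): ∫M dx = 2x^2 + 2xy^3 + 2x^2y^2 + h(y).
Differentiate w.r.t. y and set equal to N: all terms match, so h'(y) = 0 and h is a constant absorbed into C.
General solution: 2x^2 + 2xy^3 + 2x^2y^2 = C.


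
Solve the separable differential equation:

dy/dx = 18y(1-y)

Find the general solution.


Separate: dy/[y(1-y)] = 18 dx.
Partial fractions: 1/[y(1-y)] = 1/y + 1/(1-y).
Integrate: ln|y/(1-y)| = 18x + C₀.
Solve for y: y = 1/(1 + Ce^(-18x)).


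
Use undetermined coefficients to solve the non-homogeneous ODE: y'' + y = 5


Homogeneous part: r² + 1 = 0 ⇒ r = ±1i, so y_h = C₁cos(x) + C₂sin(x).
Try constant y_p = A; plug in: 1A = 5 ⇒ A = 5.
General solution: y = C₁cos(x) + C₂sin(x) + 5.


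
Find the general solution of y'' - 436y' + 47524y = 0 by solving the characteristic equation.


Characteristic equation: r² - 436r + 47524 = 0, i.e. (r - 218)² = 0.
Repeated root r = 218; include an x factor for the second linearly independent solution.
General solution: y = (C₁ + C₂x)e^(218x).


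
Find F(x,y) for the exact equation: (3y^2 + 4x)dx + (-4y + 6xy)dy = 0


Check exactness: ∂M/∂y = 6y and ∂N/∂x = 6y; equal, so the equation is exact.
Integrate M with respect to x (treating y as constant): ∫M dx = 3xy^2 + 2x^2 + h(y).
Differentiate w.r.t. y and set equal to N: the x-dependent terms already match, leaving h'(y) = -4y. Integrate: h(y) = -2y^2.
So F(x,y) = -2y^2 + 3xy^2 + 2x^2.
General solution: -2y^2 + 3xy^2 + 2x^2 = C.


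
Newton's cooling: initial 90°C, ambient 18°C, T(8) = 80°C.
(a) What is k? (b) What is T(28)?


Newton's law: T(t) = T_a + (T₀ - T_a)e^(-kt).
(a) Use T(8) = 80: (80 - 18)/(90 - 18) = e^(-k·8), so k = -ln(0.861)/8 ≈ 0.0187.
(b) Apply k to t = 28: T(28) = 18 + (72)e^(-0.523) ≈ 60.7°C.


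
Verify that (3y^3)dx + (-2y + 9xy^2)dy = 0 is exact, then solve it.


Check exactness: ∂M/∂y = 9y^2 and ∂N/∂x = 9y^2; equal, so the equation is exact.
Integrate M with respect to x (treating y as constant): ∫M dx = 3xy^3 + h(y).
Differentiate w.r.t. y and set equal to N: the x-dependent terms already match, leaving h'(y) = -2y. Integrate: h(y) = -y^2.
So F(x,y) = -y^2 + 3xy^3.
General solution: -y^2 + 3xy^3 = C.


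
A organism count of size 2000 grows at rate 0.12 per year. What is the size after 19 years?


The ODE dP/dt = 0.12P has solution P(t) = P(0)e^(0.12t).
Substitute P(0) = 2000 and t = 19: P(19) = 2000 e^(2.28) ≈ 19553.


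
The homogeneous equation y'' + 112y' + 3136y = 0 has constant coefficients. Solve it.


Characteristic equation: r² + 112r + 3136 = 0, i.e. (r + 56)² = 0.
Repeated root r = -56; include an x factor for the second linearly independent solution.
General solution: y = (C₁ + C₂x)e^(-56x).


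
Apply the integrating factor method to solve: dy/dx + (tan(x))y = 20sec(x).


P(x) = tan(x) ⇒ μ = e^(∫tan(x)dx) = sec(x).
(sec(x) y)' = 20sec²(x) ⇒ sec(x) y = 20tan(x) + C.
Multiply by cos(x): y = 20sin(x) + C·cos(x).


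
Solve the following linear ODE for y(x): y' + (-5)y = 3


P(x) = -5 ⇒ μ = e^(-5x).
(μ y)' = 3e^(-5x) ⇒ μ y = -(3/5)e^(-5x) + C.
Divide by μ: y = -3/5 + Ce^(5x).


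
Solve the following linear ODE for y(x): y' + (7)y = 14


P(x) = 7, Q(x) = 14; integrating factor μ = e^(7x).
(μ y)' = 14e^(7x) ⇒ μ y = 2e^(7x) + C.
Divide by μ: y = 2 + Ce^(-7x).


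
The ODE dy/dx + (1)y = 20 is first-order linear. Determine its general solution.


P(x) = 1, Q(x) = 20; integrating factor μ = e^(x).
(μ y)' = 20e^(x) ⇒ μ y = 20e^(x) + C.
Divide by μ: y = 20 + Ce^(-x).


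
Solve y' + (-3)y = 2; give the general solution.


P(x) = -3 ⇒ μ = e^(-3x).
(μ y)' = 2e^(-3x) ⇒ μ y = -(2/3)e^(-3x) + C.
Divide by μ: y = -2/3 + Ce^(3x).


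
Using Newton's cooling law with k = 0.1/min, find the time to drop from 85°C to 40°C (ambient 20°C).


From T(t) = T_a + (T₀ - T_a)e^(-kt), set T(t) = 40:
(40 - 20) / (85 - 20) = e^(-0.1t), so t = -ln(0.308)/0.1 ≈ 11.8 minutes.


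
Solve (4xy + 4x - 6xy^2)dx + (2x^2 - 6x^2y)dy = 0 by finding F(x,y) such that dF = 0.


Check exactness: ∂M/∂y = 4x - 12xy and ∂N/∂x = 4x - 12xy; equal, so the equation is exact.
Integrate M with respect to x (treating y as constant): ∫M dx = 2x^2y + 2x^2 - 3x^2y^2 + h(y).
Differentiate w.r.t. y and set equal to N: all terms match, so h'(y) = 0 and h is a constant absorbed into C.
General solution: 2x^2y + 2x^2 - 3x^2y^2 = C.


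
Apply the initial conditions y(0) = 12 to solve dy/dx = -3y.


General solution of y' = -3y is y = Ce^(-3x).
Apply y(0) = 12: C = 12.
Particular solution: y = 12e^(-3x).


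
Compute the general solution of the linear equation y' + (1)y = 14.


P(x) = 1, Q(x) = 14; integrating factor μ = e^(x).
(μ y)' = 14e^(x) ⇒ μ y = 14e^(x) + C.
Divide by μ: y = 14 + Ce^(-x).


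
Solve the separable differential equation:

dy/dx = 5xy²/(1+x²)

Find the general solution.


Separate: dy/y² = 5x/(1+x²) dx.
Integrate LHS: ∫ dy/y² = -1/y.
Integrate RHS via u = 1+x²: (5/2)ln(1+x²) + C.
Result: -1/y = (5/2)ln(1+x²) + C.


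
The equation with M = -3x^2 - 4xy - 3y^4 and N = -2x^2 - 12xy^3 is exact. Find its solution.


Check exactness: ∂M/∂y = -4x - 12y^3 and ∂N/∂x = -4x - 12y^3; equal, so the equation is exact.
Integrate M with respect to x (treating y as constant): ∫M dx = -x^3 - 2x^2y - 3xy^4 + h(y).
Differentiate w.r.t. y and set equal to N: all terms match, so h'(y) = 0 and h is a constant absorbed into C.
General solution: -x^3 - 2x^2y - 3xy^4 = C.


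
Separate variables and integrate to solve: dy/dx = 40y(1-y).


Separate: dy/[y(1-y)] = 40 dx.
Partial fractions: 1/[y(1-y)] = 1/y + 1/(1-y).
Integrate: ln|y/(1-y)| = 40x + C₀.
Solve for y: y = 1/(1 + Ce^(-40x)).


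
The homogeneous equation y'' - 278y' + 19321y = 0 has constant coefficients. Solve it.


Characteristic equation: r² - 278r + 19321 = 0, i.e. (r - 139)² = 0.
Repeated root r = 139; include an x factor for the second linearly independent solution.
General solution: y = (C₁ + C₂x)e^(139x).


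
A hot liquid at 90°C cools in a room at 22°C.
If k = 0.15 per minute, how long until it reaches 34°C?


From T(t) = T_a + (T₀ - T_a)e^(-kt), set T(t) = 34:
(34 - 22) / (90 - 22) = e^(-0.15t), so t = -ln(0.176)/0.15 ≈ 11.6 minutes.


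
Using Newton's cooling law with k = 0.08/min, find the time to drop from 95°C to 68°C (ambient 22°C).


From T(t) = T_a + (T₀ - T_a)e^(-kt), set T(t) = 68:
(68 - 22) / (95 - 22) = e^(-0.08t), so t = -ln(0.630)/0.08 ≈ 5.8 minutes.


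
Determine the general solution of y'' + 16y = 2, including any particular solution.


Homogeneous part: r² + 16 = 0 ⇒ r = ±4i, so y_h = C₁cos(4x) + C₂sin(4x).
Try constant y_p = A; plug in: 16A = 2 ⇒ A = 1/8.
General solution: y = C₁cos(4x) + C₂sin(4x) + 1/8.


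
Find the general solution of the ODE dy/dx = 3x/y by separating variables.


Separate variables: y dy = 3x dx.
Integrate both sides: y²/2 = (3/2)x^2 + C₀.
Multiply by 2: y² = 3x^2 + C.


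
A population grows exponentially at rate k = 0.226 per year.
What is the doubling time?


Exponential growth: P(t) = P₀ e^(0.226t). Set P(t)/P₀ = 2: e^(0.226t) = 2.
Solve: t = ln(2)/0.226 ≈ 3.07 years.


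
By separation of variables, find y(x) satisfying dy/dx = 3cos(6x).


g(y) = 1, so integrate directly: y = ∫ 3cos(6x) dx = (1/2)sin(6x) + C.


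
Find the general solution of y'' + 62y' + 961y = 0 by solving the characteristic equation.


Characteristic equation: r² + 62r + 961 = 0, i.e. (r + 31)² = 0.
Repeated root r = -31; include an x factor for the second linearly independent solution.
General solution: y = (C₁ + C₂x)e^(-31x).


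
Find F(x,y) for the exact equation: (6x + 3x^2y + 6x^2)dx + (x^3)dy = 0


Check exactness: ∂M/∂y = 3x^2 and ∂N/∂x = 3x^2; equal, so the equation is exact.
Integrate M with respect to x (treating y as constant): ∫M dx = 3x^2 + x^3y + 2x^3 + h(y).
Differentiate w.r.t. y and set equal to N: all terms match, so h'(y) = 0 and h is a constant absorbed into C.
General solution: 3x^2 + x^3y + 2x^3 = C.


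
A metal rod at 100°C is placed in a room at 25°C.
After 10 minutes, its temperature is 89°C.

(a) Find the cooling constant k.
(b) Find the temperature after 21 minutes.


Newton's law: T(t) = T_a + (T₀ - T_a)e^(-kt).
(a) Use T(10) = 89: (89 - 25)/(100 - 25) = e^(-k·10), so k = -ln(0.853)/10 ≈ 0.0159.
(b) Apply k to t = 21: T(21) = 25 + (75)e^(-0.333) ≈ 78.8°C.


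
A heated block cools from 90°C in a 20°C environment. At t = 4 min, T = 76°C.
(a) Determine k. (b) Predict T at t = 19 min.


Newton's law: T(t) = T_a + (T₀ - T_a)e^(-kt).
(a) Use T(4) = 76: (76 - 20)/(90 - 20) = e^(-k·4), so k = -ln(0.800)/4 ≈ 0.0558.
(b) Apply k to t = 19: T(19) = 20 + (70)e^(-1.060) ≈ 44.3°C.


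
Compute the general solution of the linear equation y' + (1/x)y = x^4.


P(x) = 1/x ⇒ μ = x^1.
(x^1 y)' = x^5 ⇒ x^1 y = x^6/(6) + C.
Solve for y: y = (1/6)x^5 + C/x^1.


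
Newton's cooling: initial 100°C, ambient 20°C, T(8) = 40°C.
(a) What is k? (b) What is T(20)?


Newton's law: T(t) = T_a + (T₀ - T_a)e^(-kt).
(a) Use T(8) = 40: (40 - 20)/(100 - 20) = e^(-k·8), so k = -ln(0.250)/8 ≈ 0.1733.
(b) Apply k to t = 20: T(20) = 20 + (80)e^(-3.466) ≈ 22.5°C.


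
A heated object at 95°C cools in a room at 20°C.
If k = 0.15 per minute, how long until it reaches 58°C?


From T(t) = T_a + (T₀ - T_a)e^(-kt), set T(t) = 58:
(58 - 20) / (95 - 20) = e^(-0.15t), so t = -ln(0.507)/0.15 ≈ 4.5 minutes.


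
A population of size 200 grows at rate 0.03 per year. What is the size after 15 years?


The ODE dP/dt = 0.03P has solution P(t) = P(0)e^(0.03t).
Substitute P(0) = 200 and t = 15: P(15) = 200 e^(0.45) ≈ 314.


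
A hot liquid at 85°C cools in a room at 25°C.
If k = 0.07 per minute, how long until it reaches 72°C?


From T(t) = T_a + (T₀ - T_a)e^(-kt), set T(t) = 72:
(72 - 25) / (85 - 25) = e^(-0.07t), so t = -ln(0.783)/0.07 ≈ 3.5 minutes.


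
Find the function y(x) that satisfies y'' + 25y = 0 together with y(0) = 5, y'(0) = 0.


Characteristic roots of r² + 25 = 0 are ±5i, so y = C₁cos(5x) + C₂sin(5x).
Apply y(0) = 5: C₁ = 5. Differentiate and apply y'(0) = 0: 5·C₂ = 0, so C₂ = 0.
Particular solution: y = 5cos(5x).


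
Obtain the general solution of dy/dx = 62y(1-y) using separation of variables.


Separate: dy/[y(1-y)] = 62 dx.
Partial fractions: 1/[y(1-y)] = 1/y + 1/(1-y).
Integrate: ln|y/(1-y)| = 62x + C₀.
Solve for y: y = 1/(1 + Ce^(-62x)).


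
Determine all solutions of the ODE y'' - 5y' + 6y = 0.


Characteristic equation: r² - 5r + 6 = 0.
Factor: (r - 3)(r - 2) = 0 ⇒ r = 3, 2 (distinct real).
General solution: y = C₁e^(3x) + C₂e^(2x).


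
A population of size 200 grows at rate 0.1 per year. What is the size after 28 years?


The ODE dP/dt = 0.1P has solution P(t) = P(0)e^(0.1t).
Substitute P(0) = 200 and t = 28: P(28) = 200 e^(2.80) ≈ 3289.


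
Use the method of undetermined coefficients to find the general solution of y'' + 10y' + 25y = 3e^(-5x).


Characteristic polynomial (r + 5)² = 0; repeated root r = -5.
y_h = (C₁ + C₂x)e^(-5x). Forcing matches the repeated root (resonance), so try y_p = Ax² e^(-5x).
Substitute and solve for A: 2A = 3, so A = 3/2.
General solution: y = (C₁ + C₂x + (3/2)x²)e^(-5x).


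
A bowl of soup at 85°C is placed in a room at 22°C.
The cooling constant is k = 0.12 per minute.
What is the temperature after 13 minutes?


Newton's law: dT/dt = -k(T - T_a) has solution T(t) = T_a + (T₀ - T_a)e^(-kt).
Plug in T_a = 22, T₀ = 85, k = 0.12, t = 13: T(13) = 22 + (63)e^(-1.56) ≈ 35.2°C.


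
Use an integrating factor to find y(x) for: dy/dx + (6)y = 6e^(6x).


P(x) = 6 ⇒ μ = e^(6x).
(μ y)' = 6e^(12x) ⇒ μ y = (6/12)e^(12x) + C.
Divide by μ: y = (1/2)e^(6x) + Ce^(-6x).


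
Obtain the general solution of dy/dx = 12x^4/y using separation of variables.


Separate variables: y dy = 12x^4 dx.
Integrate both sides: y²/2 = (12/5)x^5 + C₀.
Multiply by 2: y² = (24/5)x^5 + C.


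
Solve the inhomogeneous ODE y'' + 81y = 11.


Homogeneous part: r² + 81 = 0 ⇒ r = ±9i, so y_h = C₁cos(9x) + C₂sin(9x).
Try constant y_p = A; plug in: 81A = 11 ⇒ A = 11/81.
General solution: y = C₁cos(9x) + C₂sin(9x) + 11/81.


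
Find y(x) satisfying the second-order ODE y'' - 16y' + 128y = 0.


Characteristic equation: r² - 16r + 128 = 0.
Discriminant is negative; roots r = 8 ± 8i (complex conjugate pair).
General solution uses e^(α x)(C₁ cos(β x) + C₂ sin(β x)): y = e^(8x)(C₁cos(8x) + C₂sin(8x)).


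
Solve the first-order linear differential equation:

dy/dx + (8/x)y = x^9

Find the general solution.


P(x) = 8/x ⇒ μ = x^8.
(x^8 y)' = x^8·x^9 = x^17.
Integrate: x^8 y = x^18/(18) + C.
Solve for y: y = (1/18)x^10 + C/x^8.


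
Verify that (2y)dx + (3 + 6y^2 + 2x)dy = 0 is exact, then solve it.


Check exactness: ∂M/∂y = 2 and ∂N/∂x = 2; equal, so the equation is exact.
Integrate M with respect to x (treating y as constant): ∫M dx = 2xy + h(y).
Differentiate w.r.t. y and set equal to N: the x-dependent terms already match, leaving h'(y) = 3 + 6y^2. Integrate: h(y) = 3y + 2y^3.
So F(x,y) = 3y + 2y^3 + 2xy.
General solution: 3y + 2y^3 + 2xy = C.


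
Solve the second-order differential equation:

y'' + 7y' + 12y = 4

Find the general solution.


Characteristic roots of r² + 7r + 12 = 0 are -4, -3.
y_h = C₁e^(-4x) + C₂e^(-3x).
Constant forcing; try y_p = A. Then 12A = 4 ⇒ A = 1/3.
General solution: y = C₁e^(-4x) + C₂e^(-3x) + 1/3.


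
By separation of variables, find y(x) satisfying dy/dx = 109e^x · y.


Separate variables: dy/y = 109e^x dx.
Integrate: ln|y| = 109e^x + C₀.
Exponentiate: y = Ce^(109e^x).


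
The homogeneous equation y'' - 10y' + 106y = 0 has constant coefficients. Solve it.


Characteristic equation: r² - 10r + 106 = 0.
Discriminant is negative; roots r = 5 ± 9i (complex conjugate pair).
General solution uses e^(α x)(C₁ cos(β x) + C₂ sin(β x)): y = e^(5x)(C₁cos(9x) + C₂sin(9x)).


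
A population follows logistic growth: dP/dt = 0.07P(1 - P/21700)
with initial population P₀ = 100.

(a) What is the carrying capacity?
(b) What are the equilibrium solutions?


Logistic ODE dP/dt = 0.07P(1 - P/21700) has equilibria where dP/dt = 0, i.e. P = 0 or P = 21700.
The coefficient (1 - P/K) = 0 when P = K, identifying K = 21700 as the carrying capacity.
(a) K = 21700; (b) equilibria P = 0 and P = 21700.


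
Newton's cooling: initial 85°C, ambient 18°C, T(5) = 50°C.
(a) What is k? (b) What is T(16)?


Newton's law: T(t) = T_a + (T₀ - T_a)e^(-kt).
(a) Use T(5) = 50: (50 - 18)/(85 - 18) = e^(-k·5), so k = -ln(0.478)/5 ≈ 0.1478.
(b) Apply k to t = 16: T(16) = 18 + (67)e^(-2.365) ≈ 24.3°C.


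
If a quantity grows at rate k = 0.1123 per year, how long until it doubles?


Exponential growth: P(t) = P₀ e^(0.1123t). Set P(t)/P₀ = 2: e^(0.1123t) = 2.
Solve: t = ln(2)/0.1123 ≈ 6.17 years.


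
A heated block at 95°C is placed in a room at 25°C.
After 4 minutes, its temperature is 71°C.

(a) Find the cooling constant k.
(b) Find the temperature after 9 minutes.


Newton's law: T(t) = T_a + (T₀ - T_a)e^(-kt).
(a) Use T(4) = 71: (71 - 25)/(95 - 25) = e^(-k·4), so k = -ln(0.657)/4 ≈ 0.1050.
(b) Apply k to t = 9: T(9) = 25 + (70)e^(-0.945) ≈ 52.2°C.


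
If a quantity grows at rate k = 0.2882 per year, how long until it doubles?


Exponential growth: P(t) = P₀ e^(0.2882t). Set P(t)/P₀ = 2: e^(0.2882t) = 2.
Solve: t = ln(2)/0.2882 ≈ 2.41 years.


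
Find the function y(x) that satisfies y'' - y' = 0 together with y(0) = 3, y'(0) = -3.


Characteristic roots of r² - r = 0 are 1, 0.
General solution y = c₁ e^(x) + c₂.
Apply y(0) = 3: c₁ + c₂ = 3. Apply y'(0) = -3: 1 c₁ + 0 c₂ = -3.
Solve: c₁ = -3, c₂ = 6.
Particular solution: y = -3e^(x) + 6.


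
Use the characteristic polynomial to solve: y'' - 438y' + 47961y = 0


Characteristic equation: r² - 438r + 47961 = 0, i.e. (r - 219)² = 0.
Repeated root r = 219; include an x factor for the second linearly independent solution.
General solution: y = (C₁ + C₂x)e^(219x).


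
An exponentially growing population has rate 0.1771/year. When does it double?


Exponential growth: P(t) = P₀ e^(0.1771t). Set P(t)/P₀ = 2: e^(0.1771t) = 2.
Solve: t = ln(2)/0.1771 ≈ 3.91 years.


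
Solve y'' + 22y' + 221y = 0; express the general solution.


Characteristic equation: r² + 22r + 221 = 0.
Discriminant is negative; roots r = -11 ± 10i (complex conjugate pair).
General solution uses e^(α x)(C₁ cos(β x) + C₂ sin(β x)): y = e^(-11x)(C₁cos(10x) + C₂sin(10x)).


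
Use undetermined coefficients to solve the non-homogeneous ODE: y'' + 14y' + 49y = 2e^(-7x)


Characteristic polynomial (r + 7)² = 0; repeated root r = -7.
y_h = (C₁ + C₂x)e^(-7x). Forcing matches the repeated root (resonance), so try y_p = Ax² e^(-7x).
Substitute and solve for A: 2A = 2, so A = 1.
General solution: y = (C₁ + C₂x + x²)e^(-7x).


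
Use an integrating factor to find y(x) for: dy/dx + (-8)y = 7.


P(x) = -8 ⇒ μ = e^(-8x).
(μ y)' = 7e^(-8x) ⇒ μ y = -(7/8)e^(-8x) + C.
Divide by μ: y = -7/8 + Ce^(8x).


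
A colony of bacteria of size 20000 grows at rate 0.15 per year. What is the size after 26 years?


The ODE dP/dt = 0.15P has solution P(t) = P(0)e^(0.15t).
Substitute P(0) = 20000 and t = 26: P(26) = 20000 e^(3.90) ≈ 988049.


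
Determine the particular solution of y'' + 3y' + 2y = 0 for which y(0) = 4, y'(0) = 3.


Characteristic roots of r² + 3r + 2 = 0 are -1, -2.
General solution y = c₁ e^(-x) + c₂ e^(-2x).
Apply y(0) = 4: c₁ + c₂ = 4. Apply y'(0) = 3: -1 c₁ - 2 c₂ = 3.
Solve: c₁ = 11, c₂ = -7.
Particular solution: y = 11e^(-x) - 7e^(-2x).


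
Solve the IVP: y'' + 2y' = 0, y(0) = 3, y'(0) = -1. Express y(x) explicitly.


Characteristic roots of r² + 2r = 0 are 0, -2.
General solution y = c₁ + c₂ e^(-2x).
Apply y(0) = 3: c₁ + c₂ = 3. Apply y'(0) = -1: 0 c₁ - 2 c₂ = -1.
Solve: c₁ = 5/2, c₂ = 1/2.
Particular solution: y = 5/2 + (1/2)e^(-2x).


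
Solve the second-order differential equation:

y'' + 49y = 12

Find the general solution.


Homogeneous part: r² + 49 = 0 ⇒ r = ±7i, so y_h = C₁cos(7x) + C₂sin(7x).
Try constant y_p = A; plug in: 49A = 12 ⇒ A = 12/49.
General solution: y = C₁cos(7x) + C₂sin(7x) + 12/49.


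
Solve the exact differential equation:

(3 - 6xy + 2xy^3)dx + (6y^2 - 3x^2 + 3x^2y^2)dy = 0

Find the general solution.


Check exactness: ∂M/∂y = -6x + 6xy^2 and ∂N/∂x = -6x + 6xy^2; equal, so the equation is exact.
Integrate M with respect to x (treating y as constant): ∫M dx = 3x - 3x^2y + x^2y^3 + h(y).
Differentiate w.r.t. y and set equal to N: the x-dependent terms already match, leaving h'(y) = 6y^2. Integrate: h(y) = 2y^3.
So F(x,y) = 2y^3 + 3x - 3x^2y + x^2y^3.
General solution: 2y^3 + 3x - 3x^2y + x^2y^3 = C.


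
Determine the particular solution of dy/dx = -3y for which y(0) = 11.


General solution of y' = -3y is y = Ce^(-3x).
Apply y(0) = 11: C = 11.
Particular solution: y = 11e^(-3x).


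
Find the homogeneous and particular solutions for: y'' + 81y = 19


Homogeneous part: r² + 81 = 0 ⇒ r = ±9i, so y_h = C₁cos(9x) + C₂sin(9x).
Try constant y_p = A; plug in: 81A = 19 ⇒ A = 19/81.
General solution: y = C₁cos(9x) + C₂sin(9x) + 19/81.


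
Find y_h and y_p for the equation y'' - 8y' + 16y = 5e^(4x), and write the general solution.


Characteristic polynomial (r - 4)² = 0; repeated root r = 4.
y_h = (C₁ + C₂x)e^(4x). Forcing matches the repeated root (resonance), so try y_p = Ax² e^(4x).
Substitute and solve for A: 2A = 5, so A = 5/2.
General solution: y = (C₁ + C₂x + (5/2)x²)e^(4x).


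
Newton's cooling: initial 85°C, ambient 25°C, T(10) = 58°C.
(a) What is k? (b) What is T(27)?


Newton's law: T(t) = T_a + (T₀ - T_a)e^(-kt).
(a) Use T(10) = 58: (58 - 25)/(85 - 25) = e^(-k·10), so k = -ln(0.550)/10 ≈ 0.0598.
(b) Apply k to t = 27: T(27) = 25 + (60)e^(-1.614) ≈ 36.9°C.


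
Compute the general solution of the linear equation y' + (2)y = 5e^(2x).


P(x) = 2 ⇒ μ = e^(2x).
(μ y)' = 5e^(4x) ⇒ μ y = (5/4)e^(4x) + C.
Divide by μ: y = (5/4)e^(2x) + Ce^(-2x).


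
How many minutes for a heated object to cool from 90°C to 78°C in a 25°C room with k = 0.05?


From T(t) = T_a + (T₀ - T_a)e^(-kt), set T(t) = 78:
(78 - 25) / (90 - 25) = e^(-0.05t), so t = -ln(0.815)/0.05 ≈ 4.1 minutes.


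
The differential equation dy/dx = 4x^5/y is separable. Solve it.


Separate variables: y dy = 4x^5 dx.
Integrate both sides: y²/2 = (2/3)x^6 + C₀.
Multiply by 2: y² = (4/3)x^6 + C.


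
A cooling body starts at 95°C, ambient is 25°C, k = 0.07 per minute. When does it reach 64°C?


From T(t) = T_a + (T₀ - T_a)e^(-kt), set T(t) = 64:
(64 - 25) / (95 - 25) = e^(-0.07t), so t = -ln(0.557)/0.07 ≈ 8.4 minutes.


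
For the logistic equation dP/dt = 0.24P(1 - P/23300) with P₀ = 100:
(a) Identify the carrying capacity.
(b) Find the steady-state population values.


Logistic ODE dP/dt = 0.24P(1 - P/23300) has equilibria where dP/dt = 0, i.e. P = 0 or P = 23300.
The coefficient (1 - P/K) = 0 when P = K, identifying K = 23300 as the carrying capacity.
(a) K = 23300; (b) equilibria P = 0 and P = 23300.


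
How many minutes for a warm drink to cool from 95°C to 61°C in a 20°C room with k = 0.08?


From T(t) = T_a + (T₀ - T_a)e^(-kt), set T(t) = 61:
(61 - 20) / (95 - 20) = e^(-0.08t), so t = -ln(0.547)/0.08 ≈ 7.5 minutes.


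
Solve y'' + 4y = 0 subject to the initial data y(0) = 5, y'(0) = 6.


Characteristic roots of r² + 4 = 0 are ±2i, so y = C₁cos(2x) + C₂sin(2x).
Apply y(0) = 5: C₁ = 5. Differentiate and apply y'(0) = 6: 2·C₂ = 6, so C₂ = 3.
Particular solution: y = 5cos(2x) + 3sin(2x).


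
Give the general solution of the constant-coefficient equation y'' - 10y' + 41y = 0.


Characteristic equation: r² - 10r + 41 = 0.
Discriminant is negative; roots r = 5 ± 4i (complex conjugate pair).
General solution uses e^(α x)(C₁ cos(β x) + C₂ sin(β x)): y = e^(5x)(C₁cos(4x) + C₂sin(4x)).


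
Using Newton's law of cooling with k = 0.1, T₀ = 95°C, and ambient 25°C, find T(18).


Newton's law: dT/dt = -k(T - T_a) has solution T(t) = T_a + (T₀ - T_a)e^(-kt).
Plug in T_a = 25, T₀ = 95, k = 0.1, t = 18: T(18) = 25 + (70)e^(-1.80) ≈ 36.6°C.


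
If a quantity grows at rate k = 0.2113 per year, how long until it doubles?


Exponential growth: P(t) = P₀ e^(0.2113t). Set P(t)/P₀ = 2: e^(0.2113t) = 2.
Solve: t = ln(2)/0.2113 ≈ 3.28 years.


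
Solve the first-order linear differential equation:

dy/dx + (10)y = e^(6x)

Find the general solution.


P(x) = 10 ⇒ μ = e^(10x).
(μ y)' = e^(16x) ⇒ μ y = e^(16x)/16 + C.
Divide by μ: y = (1/16)e^(6x) + Ce^(-10x).


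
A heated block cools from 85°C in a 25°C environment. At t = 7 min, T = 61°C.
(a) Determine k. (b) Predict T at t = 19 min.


Newton's law: T(t) = T_a + (T₀ - T_a)e^(-kt).
(a) Use T(7) = 61: (61 - 25)/(85 - 25) = e^(-k·7), so k = -ln(0.600)/7 ≈ 0.0730.
(b) Apply k to t = 19: T(19) = 25 + (60)e^(-1.387) ≈ 40.0°C.


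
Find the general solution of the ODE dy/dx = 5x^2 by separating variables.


Integrate both sides with respect to x: y = ∫ 5x^2 dx = (5/3)x^3 + C.


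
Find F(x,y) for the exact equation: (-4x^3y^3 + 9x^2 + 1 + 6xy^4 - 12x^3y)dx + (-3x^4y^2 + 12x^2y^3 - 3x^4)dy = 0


Check exactness: ∂M/∂y = -12x^3y^2 + 24xy^3 - 12x^3 and ∂N/∂x = -12x^3y^2 + 24xy^3 - 12x^3; equal, so the equation is exact.
Integrate M with respect to x (treating y as constant): ∫M dx = -x^4y^3 + 3x^3 + x + 3x^2y^4 - 3x^4y + h(y).
Differentiate w.r.t. y and set equal to N: all terms match, so h'(y) = 0 and h is a constant absorbed into C.
General solution: -x^4y^3 + 3x^3 + x + 3x^2y^4 - 3x^4y = C.


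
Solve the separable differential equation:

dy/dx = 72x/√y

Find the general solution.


Separate: √y dy = 72x dx.
Integrate: (2/3)y^(3/2) = 36x² + C.


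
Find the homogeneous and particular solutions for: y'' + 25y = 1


Homogeneous part: r² + 25 = 0 ⇒ r = ±5i, so y_h = C₁cos(5x) + C₂sin(5x).
Try constant y_p = A; plug in: 25A = 1 ⇒ A = 1/25.
General solution: y = C₁cos(5x) + C₂sin(5x) + 1/25.


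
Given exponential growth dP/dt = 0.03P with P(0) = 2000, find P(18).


The ODE dP/dt = 0.03P has solution P(t) = P(0)e^(0.03t).
Substitute P(0) = 2000 and t = 18: P(18) = 2000 e^(0.54) ≈ 3432.


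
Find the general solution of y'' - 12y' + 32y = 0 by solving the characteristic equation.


Characteristic equation: r² - 12r + 32 = 0.
Factor: (r - 4)(r - 8) = 0 ⇒ r = 4, 8 (distinct real).
General solution: y = C₁e^(4x) + C₂e^(8x).


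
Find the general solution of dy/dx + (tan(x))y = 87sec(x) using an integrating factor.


P(x) = tan(x) ⇒ μ = e^(∫tan(x)dx) = sec(x).
(sec(x) y)' = 87sec²(x) ⇒ sec(x) y = 87tan(x) + C.
Multiply by cos(x): y = 87sin(x) + C·cos(x).


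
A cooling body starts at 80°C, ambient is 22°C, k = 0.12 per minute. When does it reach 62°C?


From T(t) = T_a + (T₀ - T_a)e^(-kt), set T(t) = 62:
(62 - 22) / (80 - 22) = e^(-0.12t), so t = -ln(0.690)/0.12 ≈ 3.1 minutes.


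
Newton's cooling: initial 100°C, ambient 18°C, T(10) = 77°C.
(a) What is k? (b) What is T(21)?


Newton's law: T(t) = T_a + (T₀ - T_a)e^(-kt).
(a) Use T(10) = 77: (77 - 18)/(100 - 18) = e^(-k·10), so k = -ln(0.720)/10 ≈ 0.0329.
(b) Apply k to t = 21: T(21) = 18 + (82)e^(-0.691) ≈ 59.1°C.


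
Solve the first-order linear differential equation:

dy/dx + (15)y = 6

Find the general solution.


P(x) = 15, Q(x) = 6; integrating factor μ = e^(15x).
(μ y)' = 6e^(15x) ⇒ μ y = (2/5)e^(15x) + C.
Divide by μ: y = 2/5 + Ce^(-15x).


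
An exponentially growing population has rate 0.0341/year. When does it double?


Exponential growth: P(t) = P₀ e^(0.0341t). Set P(t)/P₀ = 2: e^(0.0341t) = 2.
Solve: t = ln(2)/0.0341 ≈ 20.33 years.


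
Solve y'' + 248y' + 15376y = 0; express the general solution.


Characteristic equation: r² + 248r + 15376 = 0, i.e. (r + 124)² = 0.
Repeated root r = -124; include an x factor for the second linearly independent solution.
General solution: y = (C₁ + C₂x)e^(-124x).


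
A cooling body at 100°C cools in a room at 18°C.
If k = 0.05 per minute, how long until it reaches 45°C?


From T(t) = T_a + (T₀ - T_a)e^(-kt), set T(t) = 45:
(45 - 18) / (100 - 18) = e^(-0.05t), so t = -ln(0.329)/0.05 ≈ 22.2 minutes.


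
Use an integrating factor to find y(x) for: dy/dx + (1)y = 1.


P(x) = 1, Q(x) = 1; integrating factor μ = e^(x).
(μ y)' = e^(x) ⇒ μ y = e^(x) + C.
Divide by μ: y = 1 + Ce^(-x).


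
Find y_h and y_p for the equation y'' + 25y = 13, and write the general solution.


Homogeneous part: r² + 25 = 0 ⇒ r = ±5i, so y_h = C₁cos(5x) + C₂sin(5x).
Try constant y_p = A; plug in: 25A = 13 ⇒ A = 13/25.
General solution: y = C₁cos(5x) + C₂sin(5x) + 13/25.


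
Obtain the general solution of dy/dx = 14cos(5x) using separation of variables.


g(y) = 1, so integrate directly: y = ∫ 14cos(5x) dx = (14/5)sin(5x) + C.


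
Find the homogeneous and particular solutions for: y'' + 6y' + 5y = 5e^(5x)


Characteristic roots of r² + 6r + 5 = 0 are -1, -5.
y_h = C₁e^(-x) + C₂e^(-5x).
Forcing exponent 5 is not a characteristic root; try y_p = Ae^(5x).
Substitute: A·(25 + (6)·5 + (5)) = A·60 = 5, so A = 1/12.
General solution: y = C₁e^(-x) + C₂e^(-5x) + (1/12)e^(5x).


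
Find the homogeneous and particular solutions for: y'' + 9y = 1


Homogeneous part: r² + 9 = 0 ⇒ r = ±3i, so y_h = C₁cos(3x) + C₂sin(3x).
Try constant y_p = A; plug in: 9A = 1 ⇒ A = 1/9.
General solution: y = C₁cos(3x) + C₂sin(3x) + 1/9.


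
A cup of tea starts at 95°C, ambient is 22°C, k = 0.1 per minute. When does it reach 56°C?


From T(t) = T_a + (T₀ - T_a)e^(-kt), set T(t) = 56:
(56 - 22) / (95 - 22) = e^(-0.1t), so t = -ln(0.466)/0.1 ≈ 7.6 minutes.


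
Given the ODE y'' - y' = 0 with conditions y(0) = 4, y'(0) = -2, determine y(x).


Characteristic roots of r² - r = 0 are 1, 0.
General solution y = c₁ e^(x) + c₂.
Apply y(0) = 4: c₁ + c₂ = 4. Apply y'(0) = -2: 1 c₁ + 0 c₂ = -2.
Solve: c₁ = -2, c₂ = 6.
Particular solution: y = -2e^(x) + 6.


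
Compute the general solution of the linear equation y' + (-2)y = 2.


P(x) = -2 ⇒ μ = e^(-2x).
(μ y)' = 2e^(-2x) ⇒ μ y = -e^(-2x) + C.
Divide by μ: y = -1 + Ce^(2x).


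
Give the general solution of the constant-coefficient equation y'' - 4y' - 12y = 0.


Characteristic equation: r² - 4r - 12 = 0.
Factor: (r + 2)(r - 6) = 0 ⇒ r = -2, 6 (distinct real).
General solution: y = C₁e^(-2x) + C₂e^(6x).


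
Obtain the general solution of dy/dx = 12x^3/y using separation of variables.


Separate variables: y dy = 12x^3 dx.
Integrate both sides: y²/2 = 3x^4 + C₀.
Multiply by 2: y² = 6x^4 + C.


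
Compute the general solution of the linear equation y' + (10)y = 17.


P(x) = 10, Q(x) = 17; integrating factor μ = e^(10x).
(μ y)' = 17e^(10x) ⇒ μ y = (17/10)e^(10x) + C.
Divide by μ: y = 17/10 + Ce^(-10x).


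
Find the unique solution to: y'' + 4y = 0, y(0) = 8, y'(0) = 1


Characteristic roots of r² + 4 = 0 are ±2i, so y = C₁cos(2x) + C₂sin(2x).
Apply y(0) = 8: C₁ = 8. Differentiate and apply y'(0) = 1: 2·C₂ = 1, so C₂ = 1/2.
Particular solution: y = 8cos(2x) + (1/2)sin(2x).


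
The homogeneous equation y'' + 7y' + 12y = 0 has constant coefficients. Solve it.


Characteristic equation: r² + 7r + 12 = 0.
Factor: (r + 4)(r + 3) = 0 ⇒ r = -4, -3 (distinct real).
General solution: y = C₁e^(-4x) + C₂e^(-3x).


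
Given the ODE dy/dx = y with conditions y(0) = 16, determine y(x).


General solution of y' = y is y = Ce^(x).
Apply y(0) = 16: C = 16.
Particular solution: y = 16e^(x).


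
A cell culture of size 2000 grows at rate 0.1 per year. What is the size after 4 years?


The ODE dP/dt = 0.1P has solution P(t) = P(0)e^(0.1t).
Substitute P(0) = 2000 and t = 4: P(4) = 2000 e^(0.40) ≈ 2984.


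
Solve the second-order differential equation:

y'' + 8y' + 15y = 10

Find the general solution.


Characteristic roots of r² + 8r + 15 = 0 are -3, -5.
y_h = C₁e^(-3x) + C₂e^(-5x).
Constant forcing; try y_p = A. Then 15A = 10 ⇒ A = 2/3.
General solution: y = C₁e^(-3x) + C₂e^(-5x) + 2/3.


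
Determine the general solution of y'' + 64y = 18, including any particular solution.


Homogeneous part: r² + 64 = 0 ⇒ r = ±8i, so y_h = C₁cos(8x) + C₂sin(8x).
Try constant y_p = A; plug in: 64A = 18 ⇒ A = 9/32.
General solution: y = C₁cos(8x) + C₂sin(8x) + 9/32.


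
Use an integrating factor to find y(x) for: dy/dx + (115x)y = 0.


P(x) = 115x ⇒ μ = e^((115/2)x²).
Q(x) = 0 so μ y is constant: y = Ce^(-(115/2)x²).


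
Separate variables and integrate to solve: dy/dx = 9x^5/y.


Separate variables: y dy = 9x^5 dx.
Integrate both sides: y²/2 = (3/2)x^6 + C₀.
Multiply by 2: y² = 3x^6 + C.


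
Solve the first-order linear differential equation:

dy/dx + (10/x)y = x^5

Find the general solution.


P(x) = 10/x ⇒ μ = x^10.
(x^10 y)' = x^10·x^5 = x^15.
Integrate: x^10 y = x^16/(16) + C.
Solve for y: y = (1/16)x^6 + C/x^10.


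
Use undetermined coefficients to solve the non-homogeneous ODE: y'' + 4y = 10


Homogeneous part: r² + 4 = 0 ⇒ r = ±2i, so y_h = C₁cos(2x) + C₂sin(2x).
Try constant y_p = A; plug in: 4A = 10 ⇒ A = 5/2.
General solution: y = C₁cos(2x) + C₂sin(2x) + 5/2.


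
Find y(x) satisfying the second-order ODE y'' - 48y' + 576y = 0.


Characteristic equation: r² - 48r + 576 = 0, i.e. (r - 24)² = 0.
Repeated root r = 24; include an x factor for the second linearly independent solution.
General solution: y = (C₁ + C₂x)e^(24x).


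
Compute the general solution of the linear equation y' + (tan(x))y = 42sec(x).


P(x) = tan(x) ⇒ μ = e^(∫tan(x)dx) = sec(x).
(sec(x) y)' = 42sec²(x) ⇒ sec(x) y = 42tan(x) + C.
Multiply by cos(x): y = 42sin(x) + C·cos(x).


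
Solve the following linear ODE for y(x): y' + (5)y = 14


P(x) = 5, Q(x) = 14; integrating factor μ = e^(5x).
(μ y)' = 14e^(5x) ⇒ μ y = (14/5)e^(5x) + C.
Divide by μ: y = 14/5 + Ce^(-5x).


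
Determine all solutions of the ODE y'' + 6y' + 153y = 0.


Characteristic equation: r² + 6r + 153 = 0.
Discriminant is negative; roots r = -3 ± 12i (complex conjugate pair).
General solution uses e^(α x)(C₁ cos(β x) + C₂ sin(β x)): y = e^(-3x)(C₁cos(12x) + C₂sin(12x)).


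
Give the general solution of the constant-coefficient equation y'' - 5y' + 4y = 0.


Characteristic equation: r² - 5r + 4 = 0.
Factor: (r - 1)(r - 4) = 0 ⇒ r = 1, 4 (distinct real).
General solution: y = C₁e^(x) + C₂e^(4x).


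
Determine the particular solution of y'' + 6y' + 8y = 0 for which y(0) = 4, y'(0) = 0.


Characteristic roots of r² + 6r + 8 = 0 are -4, -2.
General solution y = c₁ e^(-4x) + c₂ e^(-2x).
Apply y(0) = 4: c₁ + c₂ = 4. Apply y'(0) = 0: -4 c₁ - 2 c₂ = 0.
Solve: c₁ = -4, c₂ = 8.
Particular solution: y = -4e^(-4x) + 8e^(-2x).


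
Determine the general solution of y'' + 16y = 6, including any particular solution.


Homogeneous part: r² + 16 = 0 ⇒ r = ±4i, so y_h = C₁cos(4x) + C₂sin(4x).
Try constant y_p = A; plug in: 16A = 6 ⇒ A = 3/8.
General solution: y = C₁cos(4x) + C₂sin(4x) + 3/8.


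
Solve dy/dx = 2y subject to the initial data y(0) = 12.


General solution of y' = 2y is y = Ce^(2x).
Apply y(0) = 12: C = 12.
Particular solution: y = 12e^(2x).


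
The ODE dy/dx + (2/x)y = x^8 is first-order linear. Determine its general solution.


P(x) = 2/x ⇒ μ = x^2.
(x^2 y)' = x^10 ⇒ x^2 y = x^11/(11) + C.
Solve for y: y = (1/11)x^9 + C/x^2.


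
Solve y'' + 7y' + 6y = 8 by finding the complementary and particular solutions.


Characteristic roots of r² + 7r + 6 = 0 are -6, -1.
y_h = C₁e^(-6x) + C₂e^(-x).
Constant forcing; try y_p = A. Then 6A = 8 ⇒ A = 4/3.
General solution: y = C₁e^(-6x) + C₂e^(-x) + 4/3.


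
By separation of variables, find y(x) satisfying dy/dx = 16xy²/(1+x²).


Separate: dy/y² = 16x/(1+x²) dx.
Integrate LHS: ∫ dy/y² = -1/y.
Integrate RHS via u = 1+x²: 8ln(1+x²) + C.
Result: -1/y = 8ln(1+x²) + C.


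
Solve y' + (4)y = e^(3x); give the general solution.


P(x) = 4 ⇒ μ = e^(4x).
(μ y)' = e^(7x) ⇒ μ y = e^(7x)/7 + C.
Divide by μ: y = (1/7)e^(3x) + Ce^(-4x).


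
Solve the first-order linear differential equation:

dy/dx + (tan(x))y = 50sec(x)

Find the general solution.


P(x) = tan(x) ⇒ μ = e^(∫tan(x)dx) = sec(x).
(sec(x) y)' = 50sec²(x) ⇒ sec(x) y = 50tan(x) + C.
Multiply by cos(x): y = 50sin(x) + C·cos(x).


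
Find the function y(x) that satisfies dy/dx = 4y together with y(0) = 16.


General solution of y' = 4y is y = Ce^(4x).
Apply y(0) = 16: C = 16.
Particular solution: y = 16e^(4x).


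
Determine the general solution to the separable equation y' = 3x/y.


Separate variables: y dy = 3x dx.
Integrate both sides: y²/2 = (3/2)x^2 + C₀.
Multiply by 2: y² = 3x^2 + C.


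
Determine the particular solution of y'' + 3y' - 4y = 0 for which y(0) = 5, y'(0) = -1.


Characteristic roots of r² + 3r - 4 = 0 are -4, 1.
General solution y = c₁ e^(-4x) + c₂ e^(x).
Apply y(0) = 5: c₁ + c₂ = 5. Apply y'(0) = -1: -4 c₁ + 1 c₂ = -1.
Solve: c₁ = 6/5, c₂ = 19/5.
Particular solution: y = (6/5)e^(-4x) + (19/5)e^(x).


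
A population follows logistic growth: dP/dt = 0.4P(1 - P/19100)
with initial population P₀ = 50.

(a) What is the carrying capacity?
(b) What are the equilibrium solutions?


Logistic ODE dP/dt = 0.4P(1 - P/19100) has equilibria where dP/dt = 0, i.e. P = 0 or P = 19100.
The coefficient (1 - P/K) = 0 when P = K, identifying K = 19100 as the carrying capacity.
(a) K = 19100; (b) equilibria P = 0 and P = 19100.
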